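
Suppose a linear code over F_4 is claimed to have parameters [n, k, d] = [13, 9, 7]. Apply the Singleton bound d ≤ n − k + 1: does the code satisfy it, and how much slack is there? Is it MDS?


Singleton RHS = n − k + 1 = 5, slack = -2, bound violated (no such code; not MDS).

Singleton bound: d ≤ n − k + 1.
Here n = 13, k = 9, so n − k + 1 = 5.
Given d = 7, check d ≤ 5: NO.
Slack = (n − k + 1) − d = -2.
The slack is negative: d = 7 exceeds n − k + 1 = 5 by 2, so the Singleton bound is violated and no linear [13, 9, 7]_4 code can exist. In particular it is not MDS (MDS requires d = n − k + 1 exactly).
Description: the claimed parameters are [13, 9, 7]_4; such a code would be impossible (violates the Singleton bound).


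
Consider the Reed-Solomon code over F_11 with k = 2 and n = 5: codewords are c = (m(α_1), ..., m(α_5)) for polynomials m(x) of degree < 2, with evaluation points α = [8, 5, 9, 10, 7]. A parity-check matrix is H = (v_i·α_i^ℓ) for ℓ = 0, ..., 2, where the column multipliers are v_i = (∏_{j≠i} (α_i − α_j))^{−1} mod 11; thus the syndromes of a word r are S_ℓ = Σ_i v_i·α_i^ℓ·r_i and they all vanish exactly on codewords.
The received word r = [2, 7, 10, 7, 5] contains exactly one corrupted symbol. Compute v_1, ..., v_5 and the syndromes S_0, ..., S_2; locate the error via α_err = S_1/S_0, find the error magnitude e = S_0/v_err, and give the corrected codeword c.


S = (4, 9, 1), error at position 2, error magnitude e = 7, c = [2, 0, 10, 7, 5].

Step 1: column multipliers v_i = (∏_{j≠i}(α_i − α_j))^{−1} mod 11.
  i = 1 (α = 8): (8−5)(8−9)(8−10)(8−7) = 3·(−1)·(−2)·1 = 6 ≡ 6, so v_1 = 6^{−1} = 2 (mod 11).
  i = 2 (α = 5): (5−8)(5−9)(5−10)(5−7) = (−3)·(−4)·(−5)·(−2) = 120 ≡ 10, so v_2 = 10^{−1} = 10 (mod 11).
  i = 3 (α = 9): (9−8)(9−5)(9−10)(9−7) = 1·4·(−1)·2 = −8 ≡ 3, so v_3 = 3^{−1} = 4 (mod 11).
  i = 4 (α = 10): (10−8)(10−5)(10−9)(10−7) = 2·5·1·3 = 30 ≡ 8, so v_4 = 8^{−1} = 7 (mod 11).
  i = 5 (α = 7): (7−8)(7−5)(7−9)(7−10) = (−1)·2·(−2)·(−3) = −12 ≡ 10, so v_5 = 10^{−1} = 10 (mod 11).
  v = [2, 10, 4, 7, 10].
Step 2: syndromes of r = [2, 7, 10, 7, 5] (all sums mod 11).
  S_0 = Σ v_i r_i = 2·2 + 10·7 + 4·10 + 7·7 + 10·5 = 213 ≡ 4.
  S_1 = Σ v_i α_i r_i = 2·8·2 + 10·5·7 + 4·9·10 + 7·10·7 + 10·7·5 = 1582 ≡ 9.
  α_i^2 mod 11 = [9, 3, 4, 1, 5].
  S_2 = Σ v_i α_i^2 r_i = 2·9·2 + 10·3·7 + 4·4·10 + 7·1·7 + 10·5·5 = 705 ≡ 1.
  S = (4, 9, 1) ≠ 0, so r is not a codeword (an error is present).
Step 3: locate the error. For a single error e at position i, S_ℓ = v_i·e·α_i^ℓ, so α_err = S_1/S_0.
  S_0^{−1} = 4^{−1} = 3 (mod 11), so α_err = 9·3 = 27 ≡ 5 = α_2. Error position i = 2.
  Consistency check: S_2/S_1 = 1·5 = 5 ≡ 5 = α_err ✓ (single-error assumption holds).
Step 4: error magnitude e = S_0/v_2 = S_0·∏_{j≠2}(α_2 − α_j) = 4·10 = 40 ≡ 7 (mod 11).
Step 5: correct position 2: c_2 = r_2 − e = 7 − 7 ≡ 0 (mod 11). Hence c = [2, 0, 10, 7, 5].
  Check: interpolating c through the α_i gives m(x) = 4 + 8·x (degree < 2) with m(α_i) = c_i for every i, so c is indeed a codeword.


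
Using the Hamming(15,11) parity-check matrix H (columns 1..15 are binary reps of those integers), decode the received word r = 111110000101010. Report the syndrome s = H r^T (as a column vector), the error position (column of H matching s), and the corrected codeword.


s = (1, 0, 0, 1)^T, error position = 9, corrected codeword c = 111110001101010

Compute s = H r^T mod 2 one row at a time:
  s_1 = 0 + 0 + 1 + 0 + 1 + 0 + 1 + 0 = 3 ≡ 1 (mod 2).
  s_2 = 1 + 1 + 0 + 0 + 1 + 0 + 1 + 0 = 4 ≡ 0 (mod 2).
  s_3 = 1 + 1 + 0 + 0 + 1 + 0 + 1 + 0 = 4 ≡ 0 (mod 2).
  s_4 = 1 + 1 + 1 + 0 + 0 + 0 + 0 + 0 = 3 ≡ 1 (mod 2).
s = (1, 0, 0, 1)^T — this equals column 9 of H (binary 1001), so error is at position 9.
Correct: flip bit 9 of r = 111110000101010 to get c = 111110001101010.


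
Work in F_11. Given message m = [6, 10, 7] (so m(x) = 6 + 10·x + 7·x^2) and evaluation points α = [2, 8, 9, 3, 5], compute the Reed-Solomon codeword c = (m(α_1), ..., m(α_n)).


c = [10, 6, 3, 0, 0]

Message polynomial: m(x) = 6 + 10·x + 7·x^2 (mod 11).
For each evaluation point α_i, compute m(α_i) mod 11:
  α_1 = 2: Horner steps 7 → 2 → 10, so m(2) = 10.
  α_2 = 8: Horner steps 7 → 0 → 6, so m(8) = 6.
  α_3 = 9: Horner steps 7 → 7 → 3, so m(9) = 3.
  α_4 = 3: Horner steps 7 → 9 → 0, so m(3) = 0.
  α_5 = 5: Horner steps 7 → 1 → 0, so m(5) = 0.
Codeword c = [10, 6, 3, 0, 0] ∈ F_11^5.


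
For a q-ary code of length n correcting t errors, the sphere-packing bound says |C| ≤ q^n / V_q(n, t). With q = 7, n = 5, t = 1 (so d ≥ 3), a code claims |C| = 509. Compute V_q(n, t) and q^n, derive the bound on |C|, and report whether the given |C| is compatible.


V_q(n, t) = 31, q^n = 16807, Hamming bound = 542, |C| = 509 ≤ bound (satisfied).

Step 1: Compute V_q(n, t) = Σ_{j=0}^1 C(n, j) (q−1)^j.
  j = 0: C(5,0)·(6)^0 = 1·1 = 1.
  j = 1: C(5,1)·(6)^1 = 5·6 = 30.
  V_q(n, t) = 1 + 30 = 31.
Step 2: q^n = 7^5 = 16807.
Step 3: Hamming bound ⌊q^n / V_q(n,t)⌋ = ⌊16807/31⌋ = 542.
Step 4: Compare |C| = 509 to 542: satisfied.
The claimed |C| lies below the Hamming bound.


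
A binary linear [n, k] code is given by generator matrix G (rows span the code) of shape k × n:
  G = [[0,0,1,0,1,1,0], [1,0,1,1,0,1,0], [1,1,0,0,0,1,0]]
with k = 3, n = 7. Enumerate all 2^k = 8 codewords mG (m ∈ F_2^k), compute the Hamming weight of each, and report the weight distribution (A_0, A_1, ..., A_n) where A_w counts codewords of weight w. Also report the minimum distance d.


Weight distribution: A_0 = 1, A_3 = 4, A_4 = 3. Minimum distance d = 3.

Enumerate all 2^3 = 8 messages m ∈ F_2^3.
For each, compute codeword c = mG in F_2^7, then tally its weight.
  m = 000 → c = 0000000, weight = 0.
  m = 100 → c = 0010110, weight = 3.
  m = 010 → c = 1011010, weight = 4.
  m = 110 → c = 1001100, weight = 3.
  m = 001 → c = 1100010, weight = 3.
  m = 101 → c = 1110100, weight = 4.
  m = 011 → c = 0111000, weight = 3.
  m = 111 → c = 0101110, weight = 4.
Tally weights:
  weight 0: 1 codewords.
  weight 3: 4 codewords.
  weight 4: 3 codewords.
Minimum distance d = smallest w > 0 with A_w > 0 = 3.
Sanity: Σ A_w = 8 = 2^3 = 8 ✓.


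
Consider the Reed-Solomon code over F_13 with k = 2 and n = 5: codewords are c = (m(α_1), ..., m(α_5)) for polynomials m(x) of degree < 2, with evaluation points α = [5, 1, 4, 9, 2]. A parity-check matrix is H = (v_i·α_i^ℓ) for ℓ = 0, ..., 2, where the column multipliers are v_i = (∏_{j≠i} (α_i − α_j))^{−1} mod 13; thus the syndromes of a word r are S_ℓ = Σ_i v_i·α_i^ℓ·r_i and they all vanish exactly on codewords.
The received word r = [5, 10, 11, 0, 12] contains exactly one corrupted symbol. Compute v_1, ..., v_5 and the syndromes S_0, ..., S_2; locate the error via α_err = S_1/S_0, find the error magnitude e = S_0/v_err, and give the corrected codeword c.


S = (2, 8, 6), error at position 3, error magnitude e = 8, c = [5, 10, 3, 0, 12].

Step 1: column multipliers v_i = (∏_{j≠i}(α_i − α_j))^{−1} mod 13.
  i = 1 (α = 5): (5−1)(5−4)(5−9)(5−2) = 4·1·(−4)·3 = −48 ≡ 4, so v_1 = 4^{−1} = 10 (mod 13).
  i = 2 (α = 1): (1−5)(1−4)(1−9)(1−2) = (−4)·(−3)·(−8)·(−1) = 96 ≡ 5, so v_2 = 5^{−1} = 8 (mod 13).
  i = 3 (α = 4): (4−5)(4−1)(4−9)(4−2) = (−1)·3·(−5)·2 = 30 ≡ 4, so v_3 = 4^{−1} = 10 (mod 13).
  i = 4 (α = 9): (9−5)(9−1)(9−4)(9−2) = 4·8·5·7 = 1120 ≡ 2, so v_4 = 2^{−1} = 7 (mod 13).
  i = 5 (α = 2): (2−5)(2−1)(2−4)(2−9) = (−3)·1·(−2)·(−7) = −42 ≡ 10, so v_5 = 10^{−1} = 4 (mod 13).
  v = [10, 8, 10, 7, 4].
Step 2: syndromes of r = [5, 10, 11, 0, 12] (all sums mod 13).
  S_0 = Σ v_i r_i = 10·5 + 8·10 + 10·11 + 7·0 + 4·12 = 288 ≡ 2.
  S_1 = Σ v_i α_i r_i = 10·5·5 + 8·1·10 + 10·4·11 + 7·9·0 + 4·2·12 = 866 ≡ 8.
  α_i^2 mod 13 = [12, 1, 3, 3, 4].
  S_2 = Σ v_i α_i^2 r_i = 10·12·5 + 8·1·10 + 10·3·11 + 7·3·0 + 4·4·12 = 1202 ≡ 6.
  S = (2, 8, 6) ≠ 0, so r is not a codeword (an error is present).
Step 3: locate the error. For a single error e at position i, S_ℓ = v_i·e·α_i^ℓ, so α_err = S_1/S_0.
  S_0^{−1} = 2^{−1} = 7 (mod 13), so α_err = 8·7 = 56 ≡ 4 = α_3. Error position i = 3.
  Consistency check: S_2/S_1 = 6·5 = 30 ≡ 4 = α_err ✓ (single-error assumption holds).
Step 4: error magnitude e = S_0/v_3 = S_0·∏_{j≠3}(α_3 − α_j) = 2·4 = 8 ≡ 8 (mod 13).
Step 5: correct position 3: c_3 = r_3 − e = 11 − 8 ≡ 3 (mod 13). Hence c = [5, 10, 3, 0, 12].
  Check: interpolating c through the α_i gives m(x) = 8 + 2·x (degree < 2) with m(α_i) = c_i for every i, so c is indeed a codeword.


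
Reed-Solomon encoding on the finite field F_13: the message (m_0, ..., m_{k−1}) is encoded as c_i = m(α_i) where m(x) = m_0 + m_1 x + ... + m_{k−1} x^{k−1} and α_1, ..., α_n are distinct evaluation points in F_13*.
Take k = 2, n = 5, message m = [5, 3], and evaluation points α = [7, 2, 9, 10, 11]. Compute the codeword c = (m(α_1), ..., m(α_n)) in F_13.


c = [0, 11, 6, 9, 12]

Message polynomial: m(x) = 5 + 3·x (mod 13).
For each evaluation point α_i, compute m(α_i) mod 13:
  α_1 = 7: Horner steps 3 → 0, so m(7) = 0.
  α_2 = 2: Horner steps 3 → 11, so m(2) = 11.
  α_3 = 9: Horner steps 3 → 6, so m(9) = 6.
  α_4 = 10: Horner steps 3 → 9, so m(10) = 9.
  α_5 = 11: Horner steps 3 → 12, so m(11) = 12.
Codeword c = [0, 11, 6, 9, 12] ∈ F_13^5.


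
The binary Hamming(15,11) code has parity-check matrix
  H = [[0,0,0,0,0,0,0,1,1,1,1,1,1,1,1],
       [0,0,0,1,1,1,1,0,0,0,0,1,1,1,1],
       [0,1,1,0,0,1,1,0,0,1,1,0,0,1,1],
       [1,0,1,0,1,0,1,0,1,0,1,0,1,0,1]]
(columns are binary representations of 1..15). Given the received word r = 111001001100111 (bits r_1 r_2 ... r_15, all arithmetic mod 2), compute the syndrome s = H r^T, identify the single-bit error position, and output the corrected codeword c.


s = (1, 0, 0, 1)^T, error position = 9, corrected codeword c = 111001000100111

Compute s = H r^T mod 2 one row at a time:
  s_1 = 0 + 1 + 1 + 0 + 0 + 1 + 1 + 1 = 5 ≡ 1 (mod 2).
  s_2 = 0 + 0 + 1 + 0 + 0 + 1 + 1 + 1 = 4 ≡ 0 (mod 2).
  s_3 = 1 + 1 + 1 + 0 + 1 + 0 + 1 + 1 = 6 ≡ 0 (mod 2).
  s_4 = 1 + 1 + 0 + 0 + 1 + 0 + 1 + 1 = 5 ≡ 1 (mod 2).
s = (1, 0, 0, 1)^T — this equals column 9 of H (binary 1001), so error is at position 9.
Correct: flip bit 9 of r = 111001001100111 to get c = 111001000100111.


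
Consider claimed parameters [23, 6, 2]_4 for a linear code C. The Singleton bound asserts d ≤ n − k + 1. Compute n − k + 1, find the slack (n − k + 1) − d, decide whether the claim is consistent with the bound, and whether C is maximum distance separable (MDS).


Singleton RHS = n − k + 1 = 18, slack = 16, bound satisfied, not MDS.

Singleton bound: d ≤ n − k + 1.
Here n = 23, k = 6, so n − k + 1 = 18.
Given d = 2, check d ≤ 18: YES.
Slack = (n − k + 1) − d = 16.
The code is NOT MDS (slack = 16 > 0).
Description: the claimed parameters are [23, 6, 2]_4; such a code would be non-MDS.


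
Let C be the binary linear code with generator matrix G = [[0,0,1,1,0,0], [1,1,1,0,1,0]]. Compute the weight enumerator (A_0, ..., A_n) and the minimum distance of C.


Weight distribution: A_0 = 1, A_2 = 1, A_4 = 2. Minimum distance d = 2.

Enumerate all 2^2 = 4 messages m ∈ F_2^2.
For each, compute codeword c = mG in F_2^6, then tally its weight.
  m = 00 → c = 000000, weight = 0.
  m = 10 → c = 001100, weight = 2.
  m = 01 → c = 111010, weight = 4.
  m = 11 → c = 110110, weight = 4.
Tally weights:
  weight 0: 1 codewords.
  weight 2: 1 codewords.
  weight 4: 2 codewords.
Minimum distance d = smallest w > 0 with A_w > 0 = 2.
Sanity: Σ A_w = 4 = 2^2 = 4 ✓.


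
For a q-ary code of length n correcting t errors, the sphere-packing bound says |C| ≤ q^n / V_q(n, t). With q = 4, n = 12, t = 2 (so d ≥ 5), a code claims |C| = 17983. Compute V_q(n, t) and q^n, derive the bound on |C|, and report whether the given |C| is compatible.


V_q(n, t) = 631, q^n = 16777216, Hamming bound = 26588, |C| = 17983 ≤ bound (satisfied).

Step 1: Compute V_q(n, t) = Σ_{j=0}^2 C(n, j) (q−1)^j.
  j = 0: C(12,0)·(3)^0 = 1·1 = 1.
  j = 1: C(12,1)·(3)^1 = 12·3 = 36.
  j = 2: C(12,2)·(3)^2 = 66·9 = 594.
  V_q(n, t) = 1 + 36 + 594 = 631.
Step 2: q^n = 4^12 = 16777216.
Step 3: Hamming bound ⌊q^n / V_q(n,t)⌋ = ⌊16777216/631⌋ = 26588.
Step 4: Compare |C| = 17983 to 26588: satisfied.
The claimed |C| lies below the Hamming bound.


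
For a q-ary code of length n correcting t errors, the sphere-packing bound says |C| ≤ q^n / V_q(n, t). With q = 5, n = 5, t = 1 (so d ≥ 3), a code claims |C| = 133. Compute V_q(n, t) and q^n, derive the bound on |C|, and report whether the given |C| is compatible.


V_q(n, t) = 21, q^n = 3125, Hamming bound = 148, |C| = 133 ≤ bound (satisfied).

Step 1: Compute V_q(n, t) = Σ_{j=0}^1 C(n, j) (q−1)^j.
  j = 0: C(5,0)·(4)^0 = 1·1 = 1.
  j = 1: C(5,1)·(4)^1 = 5·4 = 20.
  V_q(n, t) = 1 + 20 = 21.
Step 2: q^n = 5^5 = 3125.
Step 3: Hamming bound ⌊q^n / V_q(n,t)⌋ = ⌊3125/21⌋ = 148.
Step 4: Compare |C| = 133 to 148: satisfied.
The claimed |C| lies below the Hamming bound.


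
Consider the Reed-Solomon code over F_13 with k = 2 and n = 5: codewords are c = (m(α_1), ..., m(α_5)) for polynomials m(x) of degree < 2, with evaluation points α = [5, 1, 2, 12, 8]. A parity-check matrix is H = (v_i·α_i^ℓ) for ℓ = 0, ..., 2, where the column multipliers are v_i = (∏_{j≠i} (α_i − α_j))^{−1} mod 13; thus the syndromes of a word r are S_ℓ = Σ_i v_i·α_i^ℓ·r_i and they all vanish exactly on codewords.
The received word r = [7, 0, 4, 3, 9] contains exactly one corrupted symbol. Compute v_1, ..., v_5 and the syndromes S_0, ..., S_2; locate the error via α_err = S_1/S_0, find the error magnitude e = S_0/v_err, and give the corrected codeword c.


S = (6, 12, 11), error at position 3, error magnitude e = 12, c = [7, 0, 5, 3, 9].

Step 1: column multipliers v_i = (∏_{j≠i}(α_i − α_j))^{−1} mod 13.
  i = 1 (α = 5): (5−1)(5−2)(5−12)(5−8) = 4·3·(−7)·(−3) = 252 ≡ 5, so v_1 = 5^{−1} = 8 (mod 13).
  i = 2 (α = 1): (1−5)(1−2)(1−12)(1−8) = (−4)·(−1)·(−11)·(−7) = 308 ≡ 9, so v_2 = 9^{−1} = 3 (mod 13).
  i = 3 (α = 2): (2−5)(2−1)(2−12)(2−8) = (−3)·1·(−10)·(−6) = −180 ≡ 2, so v_3 = 2^{−1} = 7 (mod 13).
  i = 4 (α = 12): (12−5)(12−1)(12−2)(12−8) = 7·11·10·4 = 3080 ≡ 12, so v_4 = 12^{−1} = 12 (mod 13).
  i = 5 (α = 8): (8−5)(8−1)(8−2)(8−12) = 3·7·6·(−4) = −504 ≡ 3, so v_5 = 3^{−1} = 9 (mod 13).
  v = [8, 3, 7, 12, 9].
Step 2: syndromes of r = [7, 0, 4, 3, 9] (all sums mod 13).
  S_0 = Σ v_i r_i = 8·7 + 3·0 + 7·4 + 12·3 + 9·9 = 201 ≡ 6.
  S_1 = Σ v_i α_i r_i = 8·5·7 + 3·1·0 + 7·2·4 + 12·12·3 + 9·8·9 = 1416 ≡ 12.
  α_i^2 mod 13 = [12, 1, 4, 1, 12].
  S_2 = Σ v_i α_i^2 r_i = 8·12·7 + 3·1·0 + 7·4·4 + 12·1·3 + 9·12·9 = 1792 ≡ 11.
  S = (6, 12, 11) ≠ 0, so r is not a codeword (an error is present).
Step 3: locate the error. For a single error e at position i, S_ℓ = v_i·e·α_i^ℓ, so α_err = S_1/S_0.
  S_0^{−1} = 6^{−1} = 11 (mod 13), so α_err = 12·11 = 132 ≡ 2 = α_3. Error position i = 3.
  Consistency check: S_2/S_1 = 11·12 = 132 ≡ 2 = α_err ✓ (single-error assumption holds).
Step 4: error magnitude e = S_0/v_3 = S_0·∏_{j≠3}(α_3 − α_j) = 6·2 = 12 ≡ 12 (mod 13).
Step 5: correct position 3: c_3 = r_3 − e = 4 − 12 ≡ 5 (mod 13). Hence c = [7, 0, 5, 3, 9].
  Check: interpolating c through the α_i gives m(x) = 8 + 5·x (degree < 2) with m(α_i) = c_i for every i, so c is indeed a codeword.


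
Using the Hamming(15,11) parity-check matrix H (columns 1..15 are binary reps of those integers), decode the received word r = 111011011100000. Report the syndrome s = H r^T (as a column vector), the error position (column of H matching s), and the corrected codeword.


s = (1, 0, 0, 0)^T, error position = 8, corrected codeword c = 111011001100000

Compute s = H r^T mod 2 one row at a time:
  s_1 = 1 + 1 + 1 + 0 + 0 + 0 + 0 + 0 = 3 ≡ 1 (mod 2).
  s_2 = 0 + 1 + 1 + 0 + 0 + 0 + 0 + 0 = 2 ≡ 0 (mod 2).
  s_3 = 1 + 1 + 1 + 0 + 1 + 0 + 0 + 0 = 4 ≡ 0 (mod 2).
  s_4 = 1 + 1 + 1 + 0 + 1 + 0 + 0 + 0 = 4 ≡ 0 (mod 2).
s = (1, 0, 0, 0)^T — this equals column 8 of H (binary 1000), so error is at position 8.
Correct: flip bit 8 of r = 111011011100000 to get c = 111011001100000.


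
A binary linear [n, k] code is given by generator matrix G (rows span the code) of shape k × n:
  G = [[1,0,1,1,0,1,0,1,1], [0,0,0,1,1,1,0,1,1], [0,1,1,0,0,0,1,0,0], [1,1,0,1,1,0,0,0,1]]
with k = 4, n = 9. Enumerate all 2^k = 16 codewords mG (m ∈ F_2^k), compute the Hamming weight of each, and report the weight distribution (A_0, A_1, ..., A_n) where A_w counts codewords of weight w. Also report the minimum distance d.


Weight distribution: A_0 = 1, A_3 = 3, A_4 = 4, A_5 = 4, A_6 = 2, A_7 = 1, A_8 = 1. Minimum distance d = 3.

Enumerate all 2^4 = 16 messages m ∈ F_2^4.
For each, compute codeword c = mG in F_2^9, then tally its weight.
  m = 0000 → c = 000000000, weight = 0.
  m = 1000 → c = 101101011, weight = 6.
  m = 0100 → c = 000111011, weight = 5.
  m = 1100 → c = 101010000, weight = 3.
  m = 0010 → c = 011000100, weight = 3.
  m = 1010 → c = 110101111, weight = 7.
  m = 0110 → c = 011111111, weight = 8.
  m = 1110 → c = 110010100, weight = 4.
  m = 0001 → c = 110110001, weight = 5.
  m = 1001 → c = 011011010, weight = 5.
  m = 0101 → c = 110001010, weight = 4.
  m = 1101 → c = 011100001, weight = 4.
  m = 0011 → c = 101110101, weight = 6.
  m = 1011 → c = 000011110, weight = 4.
  m = 0111 → c = 101001110, weight = 5.
  m = 1111 → c = 000100101, weight = 3.
Tally weights:
  weight 0: 1 codewords.
  weight 3: 3 codewords.
  weight 4: 4 codewords.
  weight 5: 4 codewords.
  weight 6: 2 codewords.
  weight 7: 1 codewords.
  weight 8: 1 codewords.
Minimum distance d = smallest w > 0 with A_w > 0 = 3.
Sanity: Σ A_w = 16 = 2^4 = 16 ✓.


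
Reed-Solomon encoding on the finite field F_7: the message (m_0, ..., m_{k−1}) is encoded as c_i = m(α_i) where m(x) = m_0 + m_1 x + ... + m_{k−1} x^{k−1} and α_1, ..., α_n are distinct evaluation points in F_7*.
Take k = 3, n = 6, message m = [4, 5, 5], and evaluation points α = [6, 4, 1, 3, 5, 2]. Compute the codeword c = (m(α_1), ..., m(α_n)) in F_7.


c = [4, 6, 0, 1, 0, 6]

Message polynomial: m(x) = 4 + 5·x + 5·x^2 (mod 7).
For each evaluation point α_i, compute m(α_i) mod 7:
  α_1 = 6: Horner steps 5 → 0 → 4, so m(6) = 4.
  α_2 = 4: Horner steps 5 → 4 → 6, so m(4) = 6.
  α_3 = 1: Horner steps 5 → 3 → 0, so m(1) = 0.
  α_4 = 3: Horner steps 5 → 6 → 1, so m(3) = 1.
  α_5 = 5: Horner steps 5 → 2 → 0, so m(5) = 0.
  α_6 = 2: Horner steps 5 → 1 → 6, so m(2) = 6.
Codeword c = [4, 6, 0, 1, 0, 6] ∈ F_7^6.


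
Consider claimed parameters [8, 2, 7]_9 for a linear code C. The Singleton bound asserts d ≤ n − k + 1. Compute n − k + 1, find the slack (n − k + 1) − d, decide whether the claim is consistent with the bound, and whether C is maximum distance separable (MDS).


Singleton RHS = n − k + 1 = 7, slack = 0, bound satisfied, MDS.

Singleton bound: d ≤ n − k + 1.
Here n = 8, k = 2, so n − k + 1 = 7.
Given d = 7, check d ≤ 7: YES.
Slack = (n − k + 1) − d = 0.
The code is MDS (slack = 0).
Description: the claimed parameters are [8, 2, 7]_9; such a code would be MDS (meets Singleton bound).


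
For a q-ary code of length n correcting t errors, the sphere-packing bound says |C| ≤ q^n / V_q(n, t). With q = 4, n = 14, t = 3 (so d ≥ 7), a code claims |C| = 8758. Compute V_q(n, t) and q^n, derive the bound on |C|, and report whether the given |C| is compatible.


V_q(n, t) = 10690, q^n = 268435456, Hamming bound = 25110, |C| = 8758 ≤ bound (satisfied).

Step 1: Compute V_q(n, t) = Σ_{j=0}^3 C(n, j) (q−1)^j.
  j = 0: C(14,0)·(3)^0 = 1·1 = 1.
  j = 1: C(14,1)·(3)^1 = 14·3 = 42.
  j = 2: C(14,2)·(3)^2 = 91·9 = 819.
  j = 3: C(14,3)·(3)^3 = 364·27 = 9828.
  V_q(n, t) = 1 + 42 + 819 + 9828 = 10690.
Step 2: q^n = 4^14 = 268435456.
Step 3: Hamming bound ⌊q^n / V_q(n,t)⌋ = ⌊268435456/10690⌋ = 25110.
Step 4: Compare |C| = 8758 to 25110: satisfied.
The claimed |C| lies below the Hamming bound.


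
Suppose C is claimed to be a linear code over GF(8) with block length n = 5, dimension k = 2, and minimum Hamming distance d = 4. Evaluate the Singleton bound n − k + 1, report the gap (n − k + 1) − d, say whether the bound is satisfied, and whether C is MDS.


Singleton RHS = n − k + 1 = 4, slack = 0, bound satisfied, MDS.

Singleton bound: d ≤ n − k + 1.
Here n = 5, k = 2, so n − k + 1 = 4.
Given d = 4, check d ≤ 4: YES.
Slack = (n − k + 1) − d = 0.
The code is MDS (slack = 0).
Description: the claimed parameters are [5, 2, 4]_8; such a code would be MDS (meets Singleton bound).


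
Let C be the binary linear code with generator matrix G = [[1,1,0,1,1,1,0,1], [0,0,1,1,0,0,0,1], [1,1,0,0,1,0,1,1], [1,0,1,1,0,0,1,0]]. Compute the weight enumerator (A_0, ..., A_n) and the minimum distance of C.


Weight distribution: A_0 = 1, A_2 = 1, A_3 = 4, A_4 = 3, A_5 = 4, A_6 = 3. Minimum distance d = 2.

Enumerate all 2^4 = 16 messages m ∈ F_2^4.
For each, compute codeword c = mG in F_2^8, then tally its weight.
  m = 0000 → c = 00000000, weight = 0.
  m = 1000 → c = 11011101, weight = 6.
  m = 0100 → c = 00110001, weight = 3.
  m = 1100 → c = 11101100, weight = 5.
  m = 0010 → c = 11001011, weight = 5.
  m = 1010 → c = 00010110, weight = 3.
  m = 0110 → c = 11111010, weight = 6.
  m = 1110 → c = 00100111, weight = 4.
  m = 0001 → c = 10110010, weight = 4.
  m = 1001 → c = 01101111, weight = 6.
  m = 0101 → c = 10000011, weight = 3.
  m = 1101 → c = 01011110, weight = 5.
  m = 0011 → c = 01111001, weight = 5.
  m = 1011 → c = 10100100, weight = 3.
  m = 0111 → c = 01001000, weight = 2.
  m = 1111 → c = 10010101, weight = 4.
Tally weights:
  weight 0: 1 codewords.
  weight 2: 1 codewords.
  weight 3: 4 codewords.
  weight 4: 3 codewords.
  weight 5: 4 codewords.
  weight 6: 3 codewords.
Minimum distance d = smallest w > 0 with A_w > 0 = 2.
Sanity: Σ A_w = 16 = 2^4 = 16 ✓.


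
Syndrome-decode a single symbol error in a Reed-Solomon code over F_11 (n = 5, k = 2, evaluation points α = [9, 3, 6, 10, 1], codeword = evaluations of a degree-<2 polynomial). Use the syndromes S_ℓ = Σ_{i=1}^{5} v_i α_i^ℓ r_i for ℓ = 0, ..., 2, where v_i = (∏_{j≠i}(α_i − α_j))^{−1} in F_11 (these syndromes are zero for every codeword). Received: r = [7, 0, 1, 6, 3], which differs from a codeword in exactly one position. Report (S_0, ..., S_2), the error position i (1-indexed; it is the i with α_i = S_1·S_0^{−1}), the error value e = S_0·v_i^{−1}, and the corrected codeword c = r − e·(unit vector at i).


S = (6, 10, 2), error at position 1, error magnitude e = 5, c = [2, 0, 1, 6, 3].

Step 1: column multipliers v_i = (∏_{j≠i}(α_i − α_j))^{−1} mod 11.
  i = 1 (α = 9): (9−3)(9−6)(9−10)(9−1) = 6·3·(−1)·8 = −144 ≡ 10, so v_1 = 10^{−1} = 10 (mod 11).
  i = 2 (α = 3): (3−9)(3−6)(3−10)(3−1) = (−6)·(−3)·(−7)·2 = −252 ≡ 1, so v_2 = 1^{−1} = 1 (mod 11).
  i = 3 (α = 6): (6−9)(6−3)(6−10)(6−1) = (−3)·3·(−4)·5 = 180 ≡ 4, so v_3 = 4^{−1} = 3 (mod 11).
  i = 4 (α = 10): (10−9)(10−3)(10−6)(10−1) = 1·7·4·9 = 252 ≡ 10, so v_4 = 10^{−1} = 10 (mod 11).
  i = 5 (α = 1): (1−9)(1−3)(1−6)(1−10) = (−8)·(−2)·(−5)·(−9) = 720 ≡ 5, so v_5 = 5^{−1} = 9 (mod 11).
  v = [10, 1, 3, 10, 9].
Step 2: syndromes of r = [7, 0, 1, 6, 3] (all sums mod 11).
  S_0 = Σ v_i r_i = 10·7 + 1·0 + 3·1 + 10·6 + 9·3 = 160 ≡ 6.
  S_1 = Σ v_i α_i r_i = 10·9·7 + 1·3·0 + 3·6·1 + 10·10·6 + 9·1·3 = 1275 ≡ 10.
  α_i^2 mod 11 = [4, 9, 3, 1, 1].
  S_2 = Σ v_i α_i^2 r_i = 10·4·7 + 1·9·0 + 3·3·1 + 10·1·6 + 9·1·3 = 376 ≡ 2.
  S = (6, 10, 2) ≠ 0, so r is not a codeword (an error is present).
Step 3: locate the error. For a single error e at position i, S_ℓ = v_i·e·α_i^ℓ, so α_err = S_1/S_0.
  S_0^{−1} = 6^{−1} = 2 (mod 11), so α_err = 10·2 = 20 ≡ 9 = α_1. Error position i = 1.
  Consistency check: S_2/S_1 = 2·10 = 20 ≡ 9 = α_err ✓ (single-error assumption holds).
Step 4: error magnitude e = S_0/v_1 = S_0·∏_{j≠1}(α_1 − α_j) = 6·10 = 60 ≡ 5 (mod 11).
Step 5: correct position 1: c_1 = r_1 − e = 7 − 5 ≡ 2 (mod 11). Hence c = [2, 0, 1, 6, 3].
  Check: interpolating c through the α_i gives m(x) = 10 + 4·x (degree < 2) with m(α_i) = c_i for every i, so c is indeed a codeword.


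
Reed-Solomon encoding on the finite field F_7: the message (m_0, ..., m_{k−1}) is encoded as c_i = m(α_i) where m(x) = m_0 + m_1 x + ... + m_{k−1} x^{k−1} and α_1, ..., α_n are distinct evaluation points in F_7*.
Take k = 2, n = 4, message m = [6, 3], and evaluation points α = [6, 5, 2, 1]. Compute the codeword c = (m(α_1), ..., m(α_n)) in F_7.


c = [3, 0, 5, 2]

Message polynomial: m(x) = 6 + 3·x (mod 7).
For each evaluation point α_i, compute m(α_i) mod 7:
  α_1 = 6: Horner steps 3 → 3, so m(6) = 3.
  α_2 = 5: Horner steps 3 → 0, so m(5) = 0.
  α_3 = 2: Horner steps 3 → 5, so m(2) = 5.
  α_4 = 1: Horner steps 3 → 2, so m(1) = 2.
Codeword c = [3, 0, 5, 2] ∈ F_7^4.


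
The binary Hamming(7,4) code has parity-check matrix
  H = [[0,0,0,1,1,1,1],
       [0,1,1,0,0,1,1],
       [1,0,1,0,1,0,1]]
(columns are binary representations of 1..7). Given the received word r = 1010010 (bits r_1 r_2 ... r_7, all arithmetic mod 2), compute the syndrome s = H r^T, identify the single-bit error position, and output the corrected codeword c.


s = (1, 0, 0)^T, error position = 4, corrected codeword c = 1011010

Compute s = H r^T mod 2 one row at a time:
  s_1 = 0 + 0 + 1 + 0 = 1 ≡ 1 (mod 2).
  s_2 = 0 + 1 + 1 + 0 = 2 ≡ 0 (mod 2).
  s_3 = 1 + 1 + 0 + 0 = 2 ≡ 0 (mod 2).
s = (1, 0, 0)^T — this equals column 4 of H (binary 100), so error is at position 4.
Correct: flip bit 4 of r = 1010010 to get c = 1011010.


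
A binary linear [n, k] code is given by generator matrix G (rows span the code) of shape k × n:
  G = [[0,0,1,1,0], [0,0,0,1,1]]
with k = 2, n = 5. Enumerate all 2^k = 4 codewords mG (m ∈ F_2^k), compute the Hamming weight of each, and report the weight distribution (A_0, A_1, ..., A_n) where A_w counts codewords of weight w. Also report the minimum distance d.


Weight distribution: A_0 = 1, A_2 = 3. Minimum distance d = 2.

Enumerate all 2^2 = 4 messages m ∈ F_2^2.
For each, compute codeword c = mG in F_2^5, then tally its weight.
  m = 00 → c = 00000, weight = 0.
  m = 10 → c = 00110, weight = 2.
  m = 01 → c = 00011, weight = 2.
  m = 11 → c = 00101, weight = 2.
Tally weights:
  weight 0: 1 codewords.
  weight 2: 3 codewords.
Minimum distance d = smallest w > 0 with A_w > 0 = 2.
Sanity: Σ A_w = 4 = 2^2 = 4 ✓.


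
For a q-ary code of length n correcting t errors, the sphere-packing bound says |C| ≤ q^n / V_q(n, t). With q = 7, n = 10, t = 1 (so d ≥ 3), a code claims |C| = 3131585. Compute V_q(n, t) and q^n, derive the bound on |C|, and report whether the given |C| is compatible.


V_q(n, t) = 61, q^n = 282475249, Hamming bound = 4630741, |C| = 3131585 ≤ bound (satisfied).

Step 1: Compute V_q(n, t) = Σ_{j=0}^1 C(n, j) (q−1)^j.
  j = 0: C(10,0)·(6)^0 = 1·1 = 1.
  j = 1: C(10,1)·(6)^1 = 10·6 = 60.
  V_q(n, t) = 1 + 60 = 61.
Step 2: q^n = 7^10 = 282475249.
Step 3: Hamming bound ⌊q^n / V_q(n,t)⌋ = ⌊282475249/61⌋ = 4630741.
Step 4: Compare |C| = 3131585 to 4630741: satisfied.
The claimed |C| lies below the Hamming bound.


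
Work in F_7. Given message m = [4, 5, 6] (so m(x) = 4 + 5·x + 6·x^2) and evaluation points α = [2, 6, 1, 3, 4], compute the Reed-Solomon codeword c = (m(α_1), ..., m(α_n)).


c = [3, 5, 1, 3, 1]

Message polynomial: m(x) = 4 + 5·x + 6·x^2 (mod 7).
For each evaluation point α_i, compute m(α_i) mod 7:
  α_1 = 2: Horner steps 6 → 3 → 3, so m(2) = 3.
  α_2 = 6: Horner steps 6 → 6 → 5, so m(6) = 5.
  α_3 = 1: Horner steps 6 → 4 → 1, so m(1) = 1.
  α_4 = 3: Horner steps 6 → 2 → 3, so m(3) = 3.
  α_5 = 4: Horner steps 6 → 1 → 1, so m(4) = 1.
Codeword c = [3, 5, 1, 3, 1] ∈ F_7^5.


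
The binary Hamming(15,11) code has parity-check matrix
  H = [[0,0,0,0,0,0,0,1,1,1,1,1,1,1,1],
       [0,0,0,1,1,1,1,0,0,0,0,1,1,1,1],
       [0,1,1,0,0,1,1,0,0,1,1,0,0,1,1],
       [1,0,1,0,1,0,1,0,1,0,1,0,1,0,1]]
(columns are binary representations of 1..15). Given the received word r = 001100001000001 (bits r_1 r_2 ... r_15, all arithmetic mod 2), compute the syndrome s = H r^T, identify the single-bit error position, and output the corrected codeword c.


s = (0, 0, 0, 1)^T, error position = 1, corrected codeword c = 101100001000001

Compute s = H r^T mod 2 one row at a time:
  s_1 = 0 + 1 + 0 + 0 + 0 + 0 + 0 + 1 = 2 ≡ 0 (mod 2).
  s_2 = 1 + 0 + 0 + 0 + 0 + 0 + 0 + 1 = 2 ≡ 0 (mod 2).
  s_3 = 0 + 1 + 0 + 0 + 0 + 0 + 0 + 1 = 2 ≡ 0 (mod 2).
  s_4 = 0 + 1 + 0 + 0 + 1 + 0 + 0 + 1 = 3 ≡ 1 (mod 2).
s = (0, 0, 0, 1)^T — this equals column 1 of H (binary 0001), so error is at position 1.
Correct: flip bit 1 of r = 001100001000001 to get c = 101100001000001.


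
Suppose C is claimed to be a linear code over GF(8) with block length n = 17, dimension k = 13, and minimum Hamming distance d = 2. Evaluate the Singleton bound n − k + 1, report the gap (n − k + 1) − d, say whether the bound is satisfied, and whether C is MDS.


Singleton RHS = n − k + 1 = 5, slack = 3, bound satisfied, not MDS.

Singleton bound: d ≤ n − k + 1.
Here n = 17, k = 13, so n − k + 1 = 5.
Given d = 2, check d ≤ 5: YES.
Slack = (n − k + 1) − d = 3.
The code is NOT MDS (slack = 3 > 0).
Description: the claimed parameters are [17, 13, 2]_8; such a code would be non-MDS.


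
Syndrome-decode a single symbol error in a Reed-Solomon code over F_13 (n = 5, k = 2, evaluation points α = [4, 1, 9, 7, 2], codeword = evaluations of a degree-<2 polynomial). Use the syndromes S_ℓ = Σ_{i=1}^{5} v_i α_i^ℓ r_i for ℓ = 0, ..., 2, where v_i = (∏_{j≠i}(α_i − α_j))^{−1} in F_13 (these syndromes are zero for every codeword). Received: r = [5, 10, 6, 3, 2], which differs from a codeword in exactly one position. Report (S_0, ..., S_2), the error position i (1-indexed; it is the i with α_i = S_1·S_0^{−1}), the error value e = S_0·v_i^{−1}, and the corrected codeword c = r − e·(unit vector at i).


S = (3, 3, 3), error at position 2, error magnitude e = 3, c = [5, 7, 6, 3, 2].

Step 1: column multipliers v_i = (∏_{j≠i}(α_i − α_j))^{−1} mod 13.
  i = 1 (α = 4): (4−1)(4−9)(4−7)(4−2) = 3·(−5)·(−3)·2 = 90 ≡ 12, so v_1 = 12^{−1} = 12 (mod 13).
  i = 2 (α = 1): (1−4)(1−9)(1−7)(1−2) = (−3)·(−8)·(−6)·(−1) = 144 ≡ 1, so v_2 = 1^{−1} = 1 (mod 13).
  i = 3 (α = 9): (9−4)(9−1)(9−7)(9−2) = 5·8·2·7 = 560 ≡ 1, so v_3 = 1^{−1} = 1 (mod 13).
  i = 4 (α = 7): (7−4)(7−1)(7−9)(7−2) = 3·6·(−2)·5 = −180 ≡ 2, so v_4 = 2^{−1} = 7 (mod 13).
  i = 5 (α = 2): (2−4)(2−1)(2−9)(2−7) = (−2)·1·(−7)·(−5) = −70 ≡ 8, so v_5 = 8^{−1} = 5 (mod 13).
  v = [12, 1, 1, 7, 5].
Step 2: syndromes of r = [5, 10, 6, 3, 2] (all sums mod 13).
  S_0 = Σ v_i r_i = 12·5 + 1·10 + 1·6 + 7·3 + 5·2 = 107 ≡ 3.
  S_1 = Σ v_i α_i r_i = 12·4·5 + 1·1·10 + 1·9·6 + 7·7·3 + 5·2·2 = 471 ≡ 3.
  α_i^2 mod 13 = [3, 1, 3, 10, 4].
  S_2 = Σ v_i α_i^2 r_i = 12·3·5 + 1·1·10 + 1·3·6 + 7·10·3 + 5·4·2 = 458 ≡ 3.
  S = (3, 3, 3) ≠ 0, so r is not a codeword (an error is present).
Step 3: locate the error. For a single error e at position i, S_ℓ = v_i·e·α_i^ℓ, so α_err = S_1/S_0.
  S_0^{−1} = 3^{−1} = 9 (mod 13), so α_err = 3·9 = 27 ≡ 1 = α_2. Error position i = 2.
  Consistency check: S_2/S_1 = 3·9 = 27 ≡ 1 = α_err ✓ (single-error assumption holds).
Step 4: error magnitude e = S_0/v_2 = S_0·∏_{j≠2}(α_2 − α_j) = 3·1 = 3 ≡ 3 (mod 13).
Step 5: correct position 2: c_2 = r_2 − e = 10 − 3 ≡ 7 (mod 13). Hence c = [5, 7, 6, 3, 2].
  Check: interpolating c through the α_i gives m(x) = 12 + 8·x (degree < 2) with m(α_i) = c_i for every i, so c is indeed a codeword.


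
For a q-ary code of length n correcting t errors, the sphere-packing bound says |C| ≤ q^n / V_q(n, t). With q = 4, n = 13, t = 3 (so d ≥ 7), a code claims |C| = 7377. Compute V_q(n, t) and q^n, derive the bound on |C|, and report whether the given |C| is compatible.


V_q(n, t) = 8464, q^n = 67108864, Hamming bound = 7928, |C| = 7377 ≤ bound (satisfied).

Step 1: Compute V_q(n, t) = Σ_{j=0}^3 C(n, j) (q−1)^j.
  j = 0: C(13,0)·(3)^0 = 1·1 = 1.
  j = 1: C(13,1)·(3)^1 = 13·3 = 39.
  j = 2: C(13,2)·(3)^2 = 78·9 = 702.
  j = 3: C(13,3)·(3)^3 = 286·27 = 7722.
  V_q(n, t) = 1 + 39 + 702 + 7722 = 8464.
Step 2: q^n = 4^13 = 67108864.
Step 3: Hamming bound ⌊q^n / V_q(n,t)⌋ = ⌊67108864/8464⌋ = 7928.
Step 4: Compare |C| = 7377 to 7928: satisfied.
The claimed |C| lies below the Hamming bound.


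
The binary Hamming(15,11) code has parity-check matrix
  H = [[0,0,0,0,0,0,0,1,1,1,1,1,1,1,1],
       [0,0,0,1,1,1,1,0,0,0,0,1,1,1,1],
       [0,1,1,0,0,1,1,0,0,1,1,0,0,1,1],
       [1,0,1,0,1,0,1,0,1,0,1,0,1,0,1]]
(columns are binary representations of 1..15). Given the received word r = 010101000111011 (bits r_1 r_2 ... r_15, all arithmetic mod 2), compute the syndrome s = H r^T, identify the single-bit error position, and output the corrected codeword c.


s = (1, 1, 0, 0)^T, error position = 12, corrected codeword c = 010101000110011

Compute s = H r^T mod 2 one row at a time:
  s_1 = 0 + 0 + 1 + 1 + 1 + 0 + 1 + 1 = 5 ≡ 1 (mod 2).
  s_2 = 1 + 0 + 1 + 0 + 1 + 0 + 1 + 1 = 5 ≡ 1 (mod 2).
  s_3 = 1 + 0 + 1 + 0 + 1 + 1 + 1 + 1 = 6 ≡ 0 (mod 2).
  s_4 = 0 + 0 + 0 + 0 + 0 + 1 + 0 + 1 = 2 ≡ 0 (mod 2).
s = (1, 1, 0, 0)^T — this equals column 12 of H (binary 1100), so error is at position 12.
Correct: flip bit 12 of r = 010101000111011 to get c = 010101000110011.


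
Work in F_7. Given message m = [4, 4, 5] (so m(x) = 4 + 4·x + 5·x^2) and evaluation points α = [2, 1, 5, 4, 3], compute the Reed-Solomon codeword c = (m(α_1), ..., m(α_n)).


c = [4, 6, 2, 2, 5]

Message polynomial: m(x) = 4 + 4·x + 5·x^2 (mod 7).
For each evaluation point α_i, compute m(α_i) mod 7:
  α_1 = 2: Horner steps 5 → 0 → 4, so m(2) = 4.
  α_2 = 1: Horner steps 5 → 2 → 6, so m(1) = 6.
  α_3 = 5: Horner steps 5 → 1 → 2, so m(5) = 2.
  α_4 = 4: Horner steps 5 → 3 → 2, so m(4) = 2.
  α_5 = 3: Horner steps 5 → 5 → 5, so m(3) = 5.
Codeword c = [4, 6, 2, 2, 5] ∈ F_7^5.


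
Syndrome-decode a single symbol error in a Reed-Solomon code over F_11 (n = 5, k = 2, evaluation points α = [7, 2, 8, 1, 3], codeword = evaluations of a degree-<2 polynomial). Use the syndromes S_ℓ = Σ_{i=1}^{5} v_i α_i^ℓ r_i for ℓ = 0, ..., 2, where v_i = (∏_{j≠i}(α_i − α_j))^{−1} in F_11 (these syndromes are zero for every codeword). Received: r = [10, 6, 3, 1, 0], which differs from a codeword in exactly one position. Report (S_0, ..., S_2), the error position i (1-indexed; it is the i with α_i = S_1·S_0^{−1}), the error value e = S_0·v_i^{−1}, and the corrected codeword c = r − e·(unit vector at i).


S = (1, 7, 5), error at position 1, error magnitude e = 1, c = [9, 6, 3, 1, 0].

Step 1: column multipliers v_i = (∏_{j≠i}(α_i − α_j))^{−1} mod 11.
  i = 1 (α = 7): (7−2)(7−8)(7−1)(7−3) = 5·(−1)·6·4 = −120 ≡ 1, so v_1 = 1^{−1} = 1 (mod 11).
  i = 2 (α = 2): (2−7)(2−8)(2−1)(2−3) = (−5)·(−6)·1·(−1) = −30 ≡ 3, so v_2 = 3^{−1} = 4 (mod 11).
  i = 3 (α = 8): (8−7)(8−2)(8−1)(8−3) = 1·6·7·5 = 210 ≡ 1, so v_3 = 1^{−1} = 1 (mod 11).
  i = 4 (α = 1): (1−7)(1−2)(1−8)(1−3) = (−6)·(−1)·(−7)·(−2) = 84 ≡ 7, so v_4 = 7^{−1} = 8 (mod 11).
  i = 5 (α = 3): (3−7)(3−2)(3−8)(3−1) = (−4)·1·(−5)·2 = 40 ≡ 7, so v_5 = 7^{−1} = 8 (mod 11).
  v = [1, 4, 1, 8, 8].
Step 2: syndromes of r = [10, 6, 3, 1, 0] (all sums mod 11).
  S_0 = Σ v_i r_i = 1·10 + 4·6 + 1·3 + 8·1 + 8·0 = 45 ≡ 1.
  S_1 = Σ v_i α_i r_i = 1·7·10 + 4·2·6 + 1·8·3 + 8·1·1 + 8·3·0 = 150 ≡ 7.
  α_i^2 mod 11 = [5, 4, 9, 1, 9].
  S_2 = Σ v_i α_i^2 r_i = 1·5·10 + 4·4·6 + 1·9·3 + 8·1·1 + 8·9·0 = 181 ≡ 5.
  S = (1, 7, 5) ≠ 0, so r is not a codeword (an error is present).
Step 3: locate the error. For a single error e at position i, S_ℓ = v_i·e·α_i^ℓ, so α_err = S_1/S_0.
  S_0^{−1} = 1^{−1} = 1 (mod 11), so α_err = 7·1 = 7 ≡ 7 = α_1. Error position i = 1.
  Consistency check: S_2/S_1 = 5·8 = 40 ≡ 7 = α_err ✓ (single-error assumption holds).
Step 4: error magnitude e = S_0/v_1 = S_0·∏_{j≠1}(α_1 − α_j) = 1·1 = 1 ≡ 1 (mod 11).
Step 5: correct position 1: c_1 = r_1 − e = 10 − 1 ≡ 9 (mod 11). Hence c = [9, 6, 3, 1, 0].
  Check: interpolating c through the α_i gives m(x) = 7 + 5·x (degree < 2) with m(α_i) = c_i for every i, so c is indeed a codeword.


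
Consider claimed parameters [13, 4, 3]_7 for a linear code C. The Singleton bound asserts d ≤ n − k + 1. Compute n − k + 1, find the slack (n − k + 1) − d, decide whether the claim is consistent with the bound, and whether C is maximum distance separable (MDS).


Singleton RHS = n − k + 1 = 10, slack = 7, bound satisfied, not MDS.

Singleton bound: d ≤ n − k + 1.
Here n = 13, k = 4, so n − k + 1 = 10.
Given d = 3, check d ≤ 10: YES.
Slack = (n − k + 1) − d = 7.
The code is NOT MDS (slack = 7 > 0).
Description: the claimed parameters are [13, 4, 3]_7; such a code would be non-MDS.


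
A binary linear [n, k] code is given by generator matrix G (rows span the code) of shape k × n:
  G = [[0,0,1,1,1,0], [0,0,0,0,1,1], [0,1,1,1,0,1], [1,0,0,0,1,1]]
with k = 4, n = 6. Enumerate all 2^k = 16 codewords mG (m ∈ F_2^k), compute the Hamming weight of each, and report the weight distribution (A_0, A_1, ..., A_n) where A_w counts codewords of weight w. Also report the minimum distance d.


Weight distribution: A_0 = 1, A_1 = 2, A_2 = 2, A_3 = 4, A_4 = 5, A_5 = 2. Minimum distance d = 1.

Enumerate all 2^4 = 16 messages m ∈ F_2^4.
For each, compute codeword c = mG in F_2^6, then tally its weight.
  m = 0000 → c = 000000, weight = 0.
  m = 1000 → c = 001110, weight = 3.
  m = 0100 → c = 000011, weight = 2.
  m = 1100 → c = 001101, weight = 3.
  m = 0010 → c = 011101, weight = 4.
  m = 1010 → c = 010011, weight = 3.
  m = 0110 → c = 011110, weight = 4.
  m = 1110 → c = 010000, weight = 1.
  m = 0001 → c = 100011, weight = 3.
  m = 1001 → c = 101101, weight = 4.
  m = 0101 → c = 100000, weight = 1.
  m = 1101 → c = 101110, weight = 4.
  m = 0011 → c = 111110, weight = 5.
  m = 1011 → c = 110000, weight = 2.
  m = 0111 → c = 111101, weight = 5.
  m = 1111 → c = 110011, weight = 4.
Tally weights:
  weight 0: 1 codewords.
  weight 1: 2 codewords.
  weight 2: 2 codewords.
  weight 3: 4 codewords.
  weight 4: 5 codewords.
  weight 5: 2 codewords.
Minimum distance d = smallest w > 0 with A_w > 0 = 1.
Sanity: Σ A_w = 16 = 2^4 = 16 ✓.


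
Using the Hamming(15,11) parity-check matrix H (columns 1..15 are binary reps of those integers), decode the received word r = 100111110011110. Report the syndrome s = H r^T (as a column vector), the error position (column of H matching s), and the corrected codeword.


s = (1, 1, 0, 1)^T, error position = 13, corrected codeword c = 100111110011010

Compute s = H r^T mod 2 one row at a time:
  s_1 = 1 + 0 + 0 + 1 + 1 + 1 + 1 + 0 = 5 ≡ 1 (mod 2).
  s_2 = 1 + 1 + 1 + 1 + 1 + 1 + 1 + 0 = 7 ≡ 1 (mod 2).
  s_3 = 0 + 0 + 1 + 1 + 0 + 1 + 1 + 0 = 4 ≡ 0 (mod 2).
  s_4 = 1 + 0 + 1 + 1 + 0 + 1 + 1 + 0 = 5 ≡ 1 (mod 2).
s = (1, 1, 0, 1)^T — this equals column 13 of H (binary 1101), so error is at position 13.
Correct: flip bit 13 of r = 100111110011110 to get c = 100111110011010.
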